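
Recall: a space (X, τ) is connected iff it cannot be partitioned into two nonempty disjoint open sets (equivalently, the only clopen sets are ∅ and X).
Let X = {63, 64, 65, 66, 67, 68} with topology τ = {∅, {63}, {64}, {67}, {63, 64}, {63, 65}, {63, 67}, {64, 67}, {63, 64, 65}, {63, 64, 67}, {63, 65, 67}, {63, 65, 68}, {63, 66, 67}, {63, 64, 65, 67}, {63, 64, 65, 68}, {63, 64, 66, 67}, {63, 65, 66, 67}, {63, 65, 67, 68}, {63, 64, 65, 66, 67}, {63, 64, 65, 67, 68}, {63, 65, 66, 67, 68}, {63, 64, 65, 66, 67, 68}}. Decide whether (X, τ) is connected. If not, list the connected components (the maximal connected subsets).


(X, τ) is disconnected; components = [{64}, {63, 65, 66, 67, 68}].

Find clopen sets (U ∈ τ with X ∖ U ∈ τ):
  U = ∅, X ∖ U = {63, 64, 65, 66, 67, 68} — both open, so U is clopen.
  U = {64}, X ∖ U = {63, 65, 66, 67, 68} — both open, so U is clopen.
  U = {63, 65, 66, 67, 68}, X ∖ U = {64} — both open, so U is clopen.
  U = {63, 64, 65, 66, 67, 68}, X ∖ U = ∅ — both open, so U is clopen.
Nontrivial clopen(s) exist: e.g. {63, 65, 66, 67, 68}. So (X, τ) is disconnected.
Compute connected components by grouping points that agree on all clopens:
  component: {64}
  component: {63, 65, 66, 67, 68}


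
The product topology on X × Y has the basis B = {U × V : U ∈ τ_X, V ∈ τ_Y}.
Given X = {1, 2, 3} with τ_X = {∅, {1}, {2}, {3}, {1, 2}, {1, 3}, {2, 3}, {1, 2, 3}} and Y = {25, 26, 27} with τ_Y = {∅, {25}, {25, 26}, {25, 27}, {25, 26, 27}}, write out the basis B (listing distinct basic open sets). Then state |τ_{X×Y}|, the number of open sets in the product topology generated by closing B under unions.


Basis B = {∅ × ∅, {1} × {25}, {2} × {25}, {3} × {25}, {1} × {25, 26}, {1} × {25, 27}, {1, 2} × {25}, {1, 3} × {25}, {2} × {25, 26}, {2} × {25, 27}, {2, 3} × {25}, {3} × {25, 26}, {3} × {25, 27}, {1} × {25, 26, 27}, {1, 2, 3} × {25}, {2} × {25, 26, 27}, {3} × {25, 26, 27}, {1, 2} × {25, 26}, {1, 3} × {25, 26}, {1, 2} × {25, 27}, {1, 3} × {25, 27}, {2, 3} × {25, 26}, {2, 3} × {25, 27}, {1, 2} × {25, 26, 27}, {1, 3} × {25, 26, 27}, {1, 2, 3} × {25, 26}, {1, 2, 3} × {25, 27}, {2, 3} × {25, 26, 27}, {1, 2, 3} × {25, 26, 27}}; |τ_{X×Y}| = 125.

Enumerate products U × V with U ∈ τ_X, V ∈ τ_Y (deduplicated):
  ∅ × ∅ = {} (∅)
  {1} × {25} = {(1,25)}
  {2} × {25} = {(2,25)}
  {3} × {25} = {(3,25)}
  {1} × {25, 26} = {(1,25), (1,26)}
  {1} × {25, 27} = {(1,25), (1,27)}
  {1, 2} × {25} = {(1,25), (2,25)}
  {1, 3} × {25} = {(1,25), (3,25)}
  {2} × {25, 26} = {(2,25), (2,26)}
  {2} × {25, 27} = {(2,25), (2,27)}
  {2, 3} × {25} = {(2,25), (3,25)}
  {3} × {25, 26} = {(3,25), (3,26)}
  {3} × {25, 27} = {(3,25), (3,27)}
  {1} × {25, 26, 27} = {(1,25), (1,26), (1,27)}
  {1, 2, 3} × {25} = {(1,25), (2,25), (3,25)}
  {2} × {25, 26, 27} = {(2,25), (2,26), (2,27)}
  {3} × {25, 26, 27} = {(3,25), (3,26), (3,27)}
  {1, 2} × {25, 26} = {(1,25), (1,26), (2,25), (2,26)}
  {1, 3} × {25, 26} = {(1,25), (1,26), (3,25), (3,26)}
  {1, 2} × {25, 27} = {(1,25), (1,27), (2,25), (2,27)}
  {1, 3} × {25, 27} = {(1,25), (1,27), (3,25), (3,27)}
  {2, 3} × {25, 26} = {(2,25), (2,26), (3,25), (3,26)}
  {2, 3} × {25, 27} = {(2,25), (2,27), (3,25), (3,27)}
  {1, 2} × {25, 26, 27} = {(1,25), (1,26), (1,27), (2,25), (2,26), (2,27)}
  {1, 3} × {25, 26, 27} = {(1,25), (1,26), (1,27), (3,25), (3,26), (3,27)}
  {1, 2, 3} × {25, 26} = {(1,25), (1,26), (2,25), (2,26), (3,25), (3,26)}
  {1, 2, 3} × {25, 27} = {(1,25), (1,27), (2,25), (2,27), (3,25), (3,27)}
  {2, 3} × {25, 26, 27} = {(2,25), (2,26), (2,27), (3,25), (3,26), (3,27)}
  {1, 2, 3} × {25, 26, 27} = {(1,25), (1,26), (1,27), (2,25), (2,26), (2,27), (3,25), (3,26), (3,27)}
These 29 distinct sets form the basis B.
Close under arbitrary unions to get τ_{X×Y}; counting gives |τ_{X×Y}| = 125.


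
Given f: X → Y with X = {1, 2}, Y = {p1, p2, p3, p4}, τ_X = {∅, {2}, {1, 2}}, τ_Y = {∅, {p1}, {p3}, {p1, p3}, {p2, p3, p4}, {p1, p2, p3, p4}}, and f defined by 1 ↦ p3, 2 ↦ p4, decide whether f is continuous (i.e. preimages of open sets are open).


f is NOT continuous.

Compute f^{-1}(U) for each U ∈ τ_Y:
  U = ∅: f^{-1}(U) = ∅ ∈ τ_X ✓.
  U = {p1}: f^{-1}(U) = ∅ ∈ τ_X ✓.
  U = {p3}: f^{-1}(U) = {1} ∉ τ_X ✗.
  U = {p1, p3}: f^{-1}(U) = {1} ∉ τ_X ✗.
  U = {p2, p3, p4}: f^{-1}(U) = {1, 2} ∈ τ_X ✓.
  U = {p1, p2, p3, p4}: f^{-1}(U) = {1, 2} ∈ τ_X ✓.
Found U = {p3} with f^{-1}(U) = {1} not in τ_X. Therefore f is NOT continuous.


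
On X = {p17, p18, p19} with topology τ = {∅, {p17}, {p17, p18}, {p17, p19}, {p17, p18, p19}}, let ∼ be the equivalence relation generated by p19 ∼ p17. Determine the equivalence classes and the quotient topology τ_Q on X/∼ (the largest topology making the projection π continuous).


X/∼ = {[p17=p19], [p18]}; |τ_Q| = 3.

Equivalence classes: [p17=p19], [p18].
Quotient map π: X → X/∼ sends p17 ↦ [p17=p19], p18 ↦ [p18], p19 ↦ [p17=p19].
For each subset V ⊆ X/∼, compute π^{-1}(V) ⊆ X and check whether π^{-1}(V) ∈ τ. V is open in τ_Q iff π^{-1}(V) ∈ τ.
  V = {}: π^{-1}(V) = ∅ ∈ τ ✓.
  V = {[p17=p19]}: π^{-1}(V) = {p17, p19} ∈ τ ✓.
  V = {[p18]}: π^{-1}(V) = {p18} ∉ τ ✗.
  V = {[p17=p19], [p18]}: π^{-1}(V) = {p17, p18, p19} ∈ τ ✓.
Open sets in the quotient: τ_Q = {{}, {[p17=p19]}, {[p17=p19], [p18]}} (3 elements).


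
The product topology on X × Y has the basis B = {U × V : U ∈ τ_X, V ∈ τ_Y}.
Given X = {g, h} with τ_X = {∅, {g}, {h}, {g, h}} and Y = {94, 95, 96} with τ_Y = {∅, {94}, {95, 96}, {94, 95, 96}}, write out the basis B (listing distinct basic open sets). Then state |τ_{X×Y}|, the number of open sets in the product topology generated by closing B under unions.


Basis B = {∅ × ∅, {g} × {94}, {h} × {94}, {g, h} × {94}, {g} × {95, 96}, {h} × {95, 96}, {g} × {94, 95, 96}, {h} × {94, 95, 96}, {g, h} × {95, 96}, {g, h} × {94, 95, 96}}; |τ_{X×Y}| = 16.

Enumerate products U × V with U ∈ τ_X, V ∈ τ_Y (deduplicated):
  ∅ × ∅ = {} (∅)
  {g} × {94} = {(g,94)}
  {h} × {94} = {(h,94)}
  {g, h} × {94} = {(g,94), (h,94)}
  {g} × {95, 96} = {(g,95), (g,96)}
  {h} × {95, 96} = {(h,95), (h,96)}
  {g} × {94, 95, 96} = {(g,94), (g,95), (g,96)}
  {h} × {94, 95, 96} = {(h,94), (h,95), (h,96)}
  {g, h} × {95, 96} = {(g,95), (g,96), (h,95), (h,96)}
  {g, h} × {94, 95, 96} = {(g,94), (g,95), (g,96), (h,94), (h,95), (h,96)}
These 10 distinct sets form the basis B.
Close under arbitrary unions to get τ_{X×Y}; counting gives |τ_{X×Y}| = 16.


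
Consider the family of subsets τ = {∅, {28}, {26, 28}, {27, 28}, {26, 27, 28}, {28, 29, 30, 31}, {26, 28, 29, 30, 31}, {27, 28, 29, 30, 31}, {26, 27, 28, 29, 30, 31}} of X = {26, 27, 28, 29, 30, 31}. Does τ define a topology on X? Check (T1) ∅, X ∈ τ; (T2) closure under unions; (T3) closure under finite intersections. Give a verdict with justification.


τ IS a topology on X.

Axiom (T1): ∅ ∈ τ? Yes; X ∈ τ? Yes.
Axiom (T2/T3): check pairwise unions and intersections of members of τ.
All pairwise intersections and unions checked — each lies in τ. Therefore τ satisfies (T1), (T2), (T3): it IS a topology on X.


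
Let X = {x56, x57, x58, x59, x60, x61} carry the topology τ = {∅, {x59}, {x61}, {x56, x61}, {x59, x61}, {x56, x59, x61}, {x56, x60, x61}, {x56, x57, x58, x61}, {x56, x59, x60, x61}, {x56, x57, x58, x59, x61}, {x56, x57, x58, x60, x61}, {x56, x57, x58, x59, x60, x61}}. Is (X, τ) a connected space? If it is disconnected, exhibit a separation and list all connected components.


(X, τ) is disconnected; components = [{x59}, {x56, x57, x58, x60, x61}].

Find clopen sets (U ∈ τ with X ∖ U ∈ τ):
  U = ∅, X ∖ U = {x56, x57, x58, x59, x60, x61} — both open, so U is clopen.
  U = {x59}, X ∖ U = {x56, x57, x58, x60, x61} — both open, so U is clopen.
  U = {x56, x57, x58, x60, x61}, X ∖ U = {x59} — both open, so U is clopen.
  U = {x56, x57, x58, x59, x60, x61}, X ∖ U = ∅ — both open, so U is clopen.
Nontrivial clopen(s) exist: e.g. {x59}. So (X, τ) is disconnected.
Compute connected components by grouping points that agree on all clopens:
  component: {x59}
  component: {x56, x57, x58, x60, x61}


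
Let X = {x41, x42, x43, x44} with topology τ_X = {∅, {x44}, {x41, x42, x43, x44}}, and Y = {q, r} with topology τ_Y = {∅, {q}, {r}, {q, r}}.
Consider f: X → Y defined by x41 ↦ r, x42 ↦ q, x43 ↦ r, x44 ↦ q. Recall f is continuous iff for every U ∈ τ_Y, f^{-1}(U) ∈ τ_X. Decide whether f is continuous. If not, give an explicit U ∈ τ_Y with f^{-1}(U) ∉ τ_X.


f is NOT continuous.

Compute f^{-1}(U) for each U ∈ τ_Y:
  U = ∅: f^{-1}(U) = ∅ ∈ τ_X ✓.
  U = {q}: f^{-1}(U) = {x42, x44} ∉ τ_X ✗.
  U = {r}: f^{-1}(U) = {x41, x43} ∉ τ_X ✗.
  U = {q, r}: f^{-1}(U) = {x41, x42, x43, x44} ∈ τ_X ✓.
Found U = {q} with f^{-1}(U) = {x42, x44} not in τ_X. Therefore f is NOT continuous.


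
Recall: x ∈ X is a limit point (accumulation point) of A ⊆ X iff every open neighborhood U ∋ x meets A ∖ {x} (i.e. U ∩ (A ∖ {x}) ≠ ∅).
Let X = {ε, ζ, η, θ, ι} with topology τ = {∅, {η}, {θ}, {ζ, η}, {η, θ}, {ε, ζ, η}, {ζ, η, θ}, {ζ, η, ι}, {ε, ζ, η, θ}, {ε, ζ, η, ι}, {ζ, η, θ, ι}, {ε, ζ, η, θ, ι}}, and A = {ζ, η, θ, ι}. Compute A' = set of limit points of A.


A' = {ε, ζ, ι}

For each x ∈ X, list the open sets U ∈ τ with x ∈ U, then check whether U ∩ (A ∖ {x}) ≠ ∅ for every such U.
  x = ε: opens ∋ x are {ε, ζ, η}, {ε, ζ, η, θ}, {ε, ζ, η, ι}, {ε, ζ, η, θ, ι}; each meets A ∖ {ε}, so x IS a limit point.
  x = ζ: opens ∋ x are {ζ, η}, {ε, ζ, η}, {ζ, η, θ}, {ζ, η, ι}, {ε, ζ, η, θ}, {ε, ζ, η, ι}, {ζ, η, θ, ι}, {ε, ζ, η, θ, ι}; each meets A ∖ {ζ}, so x IS a limit point.
  x = η: open {η} ∋ x has {η} ∩ (A ∖ {η}) = ∅, so x is NOT a limit point.
  x = θ: open {θ} ∋ x has {θ} ∩ (A ∖ {θ}) = ∅, so x is NOT a limit point.
  x = ι: opens ∋ x are {ζ, η, ι}, {ε, ζ, η, ι}, {ζ, η, θ, ι}, {ε, ζ, η, θ, ι}; each meets A ∖ {ι}, so x IS a limit point.
Collecting: A' = {ε, ζ, ι}.


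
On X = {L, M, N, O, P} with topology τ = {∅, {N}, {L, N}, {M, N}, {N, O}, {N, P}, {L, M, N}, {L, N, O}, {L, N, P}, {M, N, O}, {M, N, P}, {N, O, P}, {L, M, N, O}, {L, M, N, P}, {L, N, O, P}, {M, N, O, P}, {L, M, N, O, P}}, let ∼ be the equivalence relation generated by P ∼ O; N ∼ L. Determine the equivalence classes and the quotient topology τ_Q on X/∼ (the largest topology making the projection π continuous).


X/∼ = {[L=N], [M], [O=P]}; |τ_Q| = 5.

Equivalence classes: [L=N], [M], [O=P].
Quotient map π: X → X/∼ sends L ↦ [L=N], M ↦ [M], N ↦ [L=N], O ↦ [O=P], P ↦ [O=P].
For each subset V ⊆ X/∼, compute π^{-1}(V) ⊆ X and check whether π^{-1}(V) ∈ τ. V is open in τ_Q iff π^{-1}(V) ∈ τ.
  V = {}: π^{-1}(V) = ∅ ∈ τ ✓.
  V = {[L=N]}: π^{-1}(V) = {L, N} ∈ τ ✓.
  V = {[M]}: π^{-1}(V) = {M} ∉ τ ✗.
  V = {[L=N], [M]}: π^{-1}(V) = {L, M, N} ∈ τ ✓.
  V = {[O=P]}: π^{-1}(V) = {O, P} ∉ τ ✗.
  V = {[L=N], [O=P]}: π^{-1}(V) = {L, N, O, P} ∈ τ ✓.
  V = {[M], [O=P]}: π^{-1}(V) = {M, O, P} ∉ τ ✗.
  V = {[L=N], [M], [O=P]}: π^{-1}(V) = {L, M, N, O, P} ∈ τ ✓.
Open sets in the quotient: τ_Q = {{}, {[L=N]}, {[L=N], [M]}, {[L=N], [O=P]}, {[L=N], [M], [O=P]}} (5 elements).


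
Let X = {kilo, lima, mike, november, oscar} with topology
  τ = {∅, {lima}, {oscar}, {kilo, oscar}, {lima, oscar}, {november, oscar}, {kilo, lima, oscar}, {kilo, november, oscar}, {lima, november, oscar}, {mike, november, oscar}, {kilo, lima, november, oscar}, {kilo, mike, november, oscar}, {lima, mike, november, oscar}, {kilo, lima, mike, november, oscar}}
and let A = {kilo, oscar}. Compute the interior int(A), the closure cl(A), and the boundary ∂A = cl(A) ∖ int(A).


int(A) = {kilo, oscar}, cl(A) = {kilo, mike, november, oscar}, ∂A = {mike, november}.

Closed sets in (X, τ) are complements of opens:
  closed(X, τ) = {∅, {kilo}, {lima}, {mike}, {kilo, lima}, {kilo, mike}, {lima, mike}, {mike, november}, {kilo, lima, mike}, {kilo, mike, november}, {lima, mike, november}, {kilo, lima, mike, november}, {kilo, mike, november, oscar}, {kilo, lima, mike, november, oscar}}.
int(A) = ⋃ {U ∈ τ : U ⊆ A}. Opens contained in A: ∅, {oscar}, {kilo, oscar}.
Taking the union of these: int(A) = {kilo, oscar}.
cl(A) = ⋂ {C closed : A ⊆ C}. Closed sets containing A: {kilo, mike, november, oscar}, {kilo, lima, mike, november, oscar}.
Intersecting these: cl(A) = {kilo, mike, november, oscar}.
∂A = cl(A) ∖ int(A) = {kilo, mike, november, oscar} ∖ {kilo, oscar} = {mike, november}.


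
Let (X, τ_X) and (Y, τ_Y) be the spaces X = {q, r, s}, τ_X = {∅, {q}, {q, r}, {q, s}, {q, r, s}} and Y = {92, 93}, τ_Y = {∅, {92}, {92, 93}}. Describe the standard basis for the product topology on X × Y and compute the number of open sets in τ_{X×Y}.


Basis B = {∅ × ∅, {q} × {92}, {q} × {92, 93}, {q, r} × {92}, {q, s} × {92}, {q, r, s} × {92}, {q, r} × {92, 93}, {q, s} × {92, 93}, {q, r, s} × {92, 93}}; |τ_{X×Y}| = 14.

Enumerate products U × V with U ∈ τ_X, V ∈ τ_Y (deduplicated):
  ∅ × ∅ = {} (∅)
  {q} × {92} = {(q,92)}
  {q} × {92, 93} = {(q,92), (q,93)}
  {q, r} × {92} = {(q,92), (r,92)}
  {q, s} × {92} = {(q,92), (s,92)}
  {q, r, s} × {92} = {(q,92), (r,92), (s,92)}
  {q, r} × {92, 93} = {(q,92), (q,93), (r,92), (r,93)}
  {q, s} × {92, 93} = {(q,92), (q,93), (s,92), (s,93)}
  {q, r, s} × {92, 93} = {(q,92), (q,93), (r,92), (r,93), (s,92), (s,93)}
These 9 distinct sets form the basis B.
Close under arbitrary unions to get τ_{X×Y}; counting gives |τ_{X×Y}| = 14.


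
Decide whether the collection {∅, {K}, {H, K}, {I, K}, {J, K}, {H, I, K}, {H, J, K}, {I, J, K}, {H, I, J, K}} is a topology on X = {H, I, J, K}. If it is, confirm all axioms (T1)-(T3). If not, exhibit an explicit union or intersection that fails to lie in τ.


τ IS a topology on X.

Axiom (T1): ∅ ∈ τ? Yes; X ∈ τ? Yes.
Axiom (T2/T3): check pairwise unions and intersections of members of τ.
All pairwise intersections and unions checked — each lies in τ. Therefore τ satisfies (T1), (T2), (T3): it IS a topology on X.


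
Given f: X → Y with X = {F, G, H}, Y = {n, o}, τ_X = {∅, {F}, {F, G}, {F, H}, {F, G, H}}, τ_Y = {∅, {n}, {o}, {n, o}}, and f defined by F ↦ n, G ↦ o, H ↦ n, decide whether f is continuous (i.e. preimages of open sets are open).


f is NOT continuous.

Compute f^{-1}(U) for each U ∈ τ_Y:
  U = ∅: f^{-1}(U) = ∅ ∈ τ_X ✓.
  U = {n}: f^{-1}(U) = {F, H} ∈ τ_X ✓.
  U = {o}: f^{-1}(U) = {G} ∉ τ_X ✗.
  U = {n, o}: f^{-1}(U) = {F, G, H} ∈ τ_X ✓.
Found U = {o} with f^{-1}(U) = {G} not in τ_X. Therefore f is NOT continuous.


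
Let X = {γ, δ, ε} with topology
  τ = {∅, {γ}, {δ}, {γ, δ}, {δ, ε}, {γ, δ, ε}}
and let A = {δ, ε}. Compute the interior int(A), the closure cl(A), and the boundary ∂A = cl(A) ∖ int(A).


int(A) = {δ, ε}, cl(A) = {δ, ε}, ∂A = ∅.

Closed sets in (X, τ) are complements of opens:
  closed(X, τ) = {∅, {γ}, {ε}, {γ, ε}, {δ, ε}, {γ, δ, ε}}.
int(A) = ⋃ {U ∈ τ : U ⊆ A}. Opens contained in A: ∅, {δ}, {δ, ε}.
Taking the union of these: int(A) = {δ, ε}.
cl(A) = ⋂ {C closed : A ⊆ C}. Closed sets containing A: {δ, ε}, {γ, δ, ε}.
Intersecting these: cl(A) = {δ, ε}.
∂A = cl(A) ∖ int(A) = {δ, ε} ∖ {δ, ε} = ∅.


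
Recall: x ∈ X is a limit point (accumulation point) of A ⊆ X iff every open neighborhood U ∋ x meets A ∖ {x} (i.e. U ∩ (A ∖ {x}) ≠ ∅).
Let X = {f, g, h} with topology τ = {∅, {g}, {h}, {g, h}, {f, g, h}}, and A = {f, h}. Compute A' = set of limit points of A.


A' = {f}

For each x ∈ X, list the open sets U ∈ τ with x ∈ U, then check whether U ∩ (A ∖ {x}) ≠ ∅ for every such U.
  x = f: opens ∋ x are {f, g, h}; each meets A ∖ {f}, so x IS a limit point.
  x = g: open {g} ∋ x has {g} ∩ (A ∖ {g}) = ∅, so x is NOT a limit point.
  x = h: open {h} ∋ x has {h} ∩ (A ∖ {h}) = ∅, so x is NOT a limit point.
Collecting: A' = {f}.


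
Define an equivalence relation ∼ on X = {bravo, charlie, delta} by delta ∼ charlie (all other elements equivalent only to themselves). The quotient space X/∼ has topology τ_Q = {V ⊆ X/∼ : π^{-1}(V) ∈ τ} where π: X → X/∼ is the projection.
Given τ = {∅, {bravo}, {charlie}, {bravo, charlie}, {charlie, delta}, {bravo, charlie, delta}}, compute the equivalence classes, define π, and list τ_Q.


X/∼ = {[bravo], [charlie=delta]}; |τ_Q| = 4.

Equivalence classes: [bravo], [charlie=delta].
Quotient map π: X → X/∼ sends bravo ↦ [bravo], charlie ↦ [charlie=delta], delta ↦ [charlie=delta].
For each subset V ⊆ X/∼, compute π^{-1}(V) ⊆ X and check whether π^{-1}(V) ∈ τ. V is open in τ_Q iff π^{-1}(V) ∈ τ.
  V = {}: π^{-1}(V) = ∅ ∈ τ ✓.
  V = {[bravo]}: π^{-1}(V) = {bravo} ∈ τ ✓.
  V = {[charlie=delta]}: π^{-1}(V) = {charlie, delta} ∈ τ ✓.
  V = {[bravo], [charlie=delta]}: π^{-1}(V) = {bravo, charlie, delta} ∈ τ ✓.
Open sets in the quotient: τ_Q = {{}, {[bravo]}, {[charlie=delta]}, {[bravo], [charlie=delta]}} (4 elements).


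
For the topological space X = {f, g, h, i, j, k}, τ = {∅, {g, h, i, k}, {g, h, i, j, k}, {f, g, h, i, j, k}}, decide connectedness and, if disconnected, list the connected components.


(X, τ) is connected.

Find clopen sets (U ∈ τ with X ∖ U ∈ τ):
  U = ∅, X ∖ U = {f, g, h, i, j, k} — both open, so U is clopen.
  U = {f, g, h, i, j, k}, X ∖ U = ∅ — both open, so U is clopen.
Only trivial clopens (∅ and X) exist, so (X, τ) is connected.
Compute connected components by grouping points that agree on all clopens:
  component: {f, g, h, i, j, k}


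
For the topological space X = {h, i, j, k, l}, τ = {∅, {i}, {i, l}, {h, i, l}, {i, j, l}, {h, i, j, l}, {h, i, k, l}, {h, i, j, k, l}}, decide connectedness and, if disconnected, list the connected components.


(X, τ) is connected.

Find clopen sets (U ∈ τ with X ∖ U ∈ τ):
  U = ∅, X ∖ U = {h, i, j, k, l} — both open, so U is clopen.
  U = {h, i, j, k, l}, X ∖ U = ∅ — both open, so U is clopen.
Only trivial clopens (∅ and X) exist, so (X, τ) is connected.
Compute connected components by grouping points that agree on all clopens:
  component: {h, i, j, k, l}


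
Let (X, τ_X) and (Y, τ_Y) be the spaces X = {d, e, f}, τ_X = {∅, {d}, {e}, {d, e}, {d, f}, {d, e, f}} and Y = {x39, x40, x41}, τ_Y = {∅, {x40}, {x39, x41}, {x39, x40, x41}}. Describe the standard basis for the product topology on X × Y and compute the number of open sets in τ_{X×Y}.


Basis B = {∅ × ∅, {d} × {x40}, {e} × {x40}, {d} × {x39, x41}, {d, e} × {x40}, {d, f} × {x40}, {e} × {x39, x41}, {d} × {x39, x40, x41}, {d, e, f} × {x40}, {e} × {x39, x40, x41}, {d, e} × {x39, x41}, {d, f} × {x39, x41}, {d, e} × {x39, x40, x41}, {d, f} × {x39, x40, x41}, {d, e, f} × {x39, x41}, {d, e, f} × {x39, x40, x41}}; |τ_{X×Y}| = 36.

Enumerate products U × V with U ∈ τ_X, V ∈ τ_Y (deduplicated):
  ∅ × ∅ = {} (∅)
  {d} × {x40} = {(d,x40)}
  {e} × {x40} = {(e,x40)}
  {d} × {x39, x41} = {(d,x39), (d,x41)}
  {d, e} × {x40} = {(d,x40), (e,x40)}
  {d, f} × {x40} = {(d,x40), (f,x40)}
  {e} × {x39, x41} = {(e,x39), (e,x41)}
  {d} × {x39, x40, x41} = {(d,x39), (d,x40), (d,x41)}
  {d, e, f} × {x40} = {(d,x40), (e,x40), (f,x40)}
  {e} × {x39, x40, x41} = {(e,x39), (e,x40), (e,x41)}
  {d, e} × {x39, x41} = {(d,x39), (d,x41), (e,x39), (e,x41)}
  {d, f} × {x39, x41} = {(d,x39), (d,x41), (f,x39), (f,x41)}
  {d, e} × {x39, x40, x41} = {(d,x39), (d,x40), (d,x41), (e,x39), (e,x40), (e,x41)}
  {d, f} × {x39, x40, x41} = {(d,x39), (d,x40), (d,x41), (f,x39), (f,x40), (f,x41)}
  {d, e, f} × {x39, x41} = {(d,x39), (d,x41), (e,x39), (e,x41), (f,x39), (f,x41)}
  {d, e, f} × {x39, x40, x41} = {(d,x39), (d,x40), (d,x41), (e,x39), (e,x40), (e,x41), (f,x39), (f,x40), (f,x41)}
These 16 distinct sets form the basis B.
Close under arbitrary unions to get τ_{X×Y}; counting gives |τ_{X×Y}| = 36.


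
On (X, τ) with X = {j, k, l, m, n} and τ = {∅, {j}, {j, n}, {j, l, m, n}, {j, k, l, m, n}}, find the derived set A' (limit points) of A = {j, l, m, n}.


A' = {k, l, m, n}

For each x ∈ X, list the open sets U ∈ τ with x ∈ U, then check whether U ∩ (A ∖ {x}) ≠ ∅ for every such U.
  x = j: open {j} ∋ x has {j} ∩ (A ∖ {j}) = ∅, so x is NOT a limit point.
  x = k: opens ∋ x are {j, k, l, m, n}; each meets A ∖ {k}, so x IS a limit point.
  x = l: opens ∋ x are {j, l, m, n}, {j, k, l, m, n}; each meets A ∖ {l}, so x IS a limit point.
  x = m: opens ∋ x are {j, l, m, n}, {j, k, l, m, n}; each meets A ∖ {m}, so x IS a limit point.
  x = n: opens ∋ x are {j, n}, {j, l, m, n}, {j, k, l, m, n}; each meets A ∖ {n}, so x IS a limit point.
Collecting: A' = {k, l, m, n}.


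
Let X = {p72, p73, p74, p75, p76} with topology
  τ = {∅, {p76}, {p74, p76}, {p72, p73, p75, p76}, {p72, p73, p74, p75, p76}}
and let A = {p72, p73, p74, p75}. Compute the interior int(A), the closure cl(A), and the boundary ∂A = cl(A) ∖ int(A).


int(A) = ∅, cl(A) = {p72, p73, p74, p75}, ∂A = {p72, p73, p74, p75}.

Closed sets in (X, τ) are complements of opens:
  closed(X, τ) = {∅, {p74}, {p72, p73, p75}, {p72, p73, p74, p75}, {p72, p73, p74, p75, p76}}.
int(A) = ⋃ {U ∈ τ : U ⊆ A}. Opens contained in A: ∅.
Taking the union of these: int(A) = ∅.
cl(A) = ⋂ {C closed : A ⊆ C}. Closed sets containing A: {p72, p73, p74, p75}, {p72, p73, p74, p75, p76}.
Intersecting these: cl(A) = {p72, p73, p74, p75}.
∂A = cl(A) ∖ int(A) = {p72, p73, p74, p75} ∖ ∅ = {p72, p73, p74, p75}.


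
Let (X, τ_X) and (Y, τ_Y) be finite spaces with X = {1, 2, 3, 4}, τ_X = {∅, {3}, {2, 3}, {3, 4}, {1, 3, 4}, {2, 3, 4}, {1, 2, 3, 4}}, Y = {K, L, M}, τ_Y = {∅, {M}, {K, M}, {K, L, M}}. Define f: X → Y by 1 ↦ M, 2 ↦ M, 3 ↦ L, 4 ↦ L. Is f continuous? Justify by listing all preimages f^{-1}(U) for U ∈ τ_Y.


f is NOT continuous.

Compute f^{-1}(U) for each U ∈ τ_Y:
  U = ∅: f^{-1}(U) = ∅ ∈ τ_X ✓.
  U = {M}: f^{-1}(U) = {1, 2} ∉ τ_X ✗.
  U = {K, M}: f^{-1}(U) = {1, 2} ∉ τ_X ✗.
  U = {K, L, M}: f^{-1}(U) = {1, 2, 3, 4} ∈ τ_X ✓.
Found U = {M} with f^{-1}(U) = {1, 2} not in τ_X. Therefore f is NOT continuous.


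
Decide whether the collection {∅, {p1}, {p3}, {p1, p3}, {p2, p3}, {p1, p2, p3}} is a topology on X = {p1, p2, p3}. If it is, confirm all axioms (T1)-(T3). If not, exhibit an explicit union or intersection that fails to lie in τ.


τ IS a topology on X.

Axiom (T1): ∅ ∈ τ? Yes; X ∈ τ? Yes.
Axiom (T2/T3): check pairwise unions and intersections of members of τ.
All pairwise intersections and unions checked — each lies in τ. Therefore τ satisfies (T1), (T2), (T3): it IS a topology on X.


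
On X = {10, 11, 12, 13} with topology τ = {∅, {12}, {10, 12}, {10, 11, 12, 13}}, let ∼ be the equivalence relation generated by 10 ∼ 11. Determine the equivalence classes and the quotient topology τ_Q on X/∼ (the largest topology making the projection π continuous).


X/∼ = {[10=11], [12], [13]}; |τ_Q| = 3.

Equivalence classes: [10=11], [12], [13].
Quotient map π: X → X/∼ sends 10 ↦ [10=11], 11 ↦ [10=11], 12 ↦ [12], 13 ↦ [13].
For each subset V ⊆ X/∼, compute π^{-1}(V) ⊆ X and check whether π^{-1}(V) ∈ τ. V is open in τ_Q iff π^{-1}(V) ∈ τ.
  V = {}: π^{-1}(V) = ∅ ∈ τ ✓.
  V = {[10=11]}: π^{-1}(V) = {10, 11} ∉ τ ✗.
  V = {[12]}: π^{-1}(V) = {12} ∈ τ ✓.
  V = {[10=11], [12]}: π^{-1}(V) = {10, 11, 12} ∉ τ ✗.
  V = {[13]}: π^{-1}(V) = {13} ∉ τ ✗.
  V = {[10=11], [13]}: π^{-1}(V) = {10, 11, 13} ∉ τ ✗.
  V = {[12], [13]}: π^{-1}(V) = {12, 13} ∉ τ ✗.
  V = {[10=11], [12], [13]}: π^{-1}(V) = {10, 11, 12, 13} ∈ τ ✓.
Open sets in the quotient: τ_Q = {{}, {[12]}, {[10=11], [12], [13]}} (3 elements).


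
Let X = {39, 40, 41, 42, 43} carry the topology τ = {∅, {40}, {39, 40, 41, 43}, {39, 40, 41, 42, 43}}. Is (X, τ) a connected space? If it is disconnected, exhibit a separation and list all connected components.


(X, τ) is connected.

Find clopen sets (U ∈ τ with X ∖ U ∈ τ):
  U = ∅, X ∖ U = {39, 40, 41, 42, 43} — both open, so U is clopen.
  U = {39, 40, 41, 42, 43}, X ∖ U = ∅ — both open, so U is clopen.
Only trivial clopens (∅ and X) exist, so (X, τ) is connected.
Compute connected components by grouping points that agree on all clopens:
  component: {39, 40, 41, 42, 43}


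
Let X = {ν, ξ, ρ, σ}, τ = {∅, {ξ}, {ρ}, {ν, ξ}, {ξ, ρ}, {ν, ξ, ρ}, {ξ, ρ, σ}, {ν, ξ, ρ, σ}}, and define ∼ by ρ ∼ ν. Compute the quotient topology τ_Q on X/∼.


X/∼ = {[ν=ρ], [ξ], [σ]}; |τ_Q| = 4.

Equivalence classes: [ν=ρ], [ξ], [σ].
Quotient map π: X → X/∼ sends ν ↦ [ν=ρ], ξ ↦ [ξ], ρ ↦ [ν=ρ], σ ↦ [σ].
For each subset V ⊆ X/∼, compute π^{-1}(V) ⊆ X and check whether π^{-1}(V) ∈ τ. V is open in τ_Q iff π^{-1}(V) ∈ τ.
  V = {}: π^{-1}(V) = ∅ ∈ τ ✓.
  V = {[ν=ρ]}: π^{-1}(V) = {ν, ρ} ∉ τ ✗.
  V = {[ξ]}: π^{-1}(V) = {ξ} ∈ τ ✓.
  V = {[ν=ρ], [ξ]}: π^{-1}(V) = {ν, ξ, ρ} ∈ τ ✓.
  V = {[σ]}: π^{-1}(V) = {σ} ∉ τ ✗.
  V = {[ν=ρ], [σ]}: π^{-1}(V) = {ν, ρ, σ} ∉ τ ✗.
  V = {[ξ], [σ]}: π^{-1}(V) = {ξ, σ} ∉ τ ✗.
  V = {[ν=ρ], [ξ], [σ]}: π^{-1}(V) = {ν, ξ, ρ, σ} ∈ τ ✓.
Open sets in the quotient: τ_Q = {{}, {[ξ]}, {[ν=ρ], [ξ]}, {[ν=ρ], [ξ], [σ]}} (4 elements).


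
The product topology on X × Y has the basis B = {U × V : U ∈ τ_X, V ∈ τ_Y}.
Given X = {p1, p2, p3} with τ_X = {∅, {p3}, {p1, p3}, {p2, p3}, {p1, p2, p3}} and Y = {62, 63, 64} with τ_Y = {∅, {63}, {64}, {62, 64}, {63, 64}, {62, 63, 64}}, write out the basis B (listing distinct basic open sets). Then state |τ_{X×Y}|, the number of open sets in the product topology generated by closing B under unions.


Basis B = {∅ × ∅, {p3} × {63}, {p3} × {64}, {p1, p3} × {63}, {p1, p3} × {64}, {p2, p3} × {63}, {p2, p3} × {64}, {p3} × {62, 64}, {p3} × {63, 64}, {p1, p2, p3} × {63}, {p1, p2, p3} × {64}, {p3} × {62, 63, 64}, {p1, p3} × {62, 64}, {p1, p3} × {63, 64}, {p2, p3} × {62, 64}, {p2, p3} × {63, 64}, {p1, p3} × {62, 63, 64}, {p1, p2, p3} × {62, 64}, {p1, p2, p3} × {63, 64}, {p2, p3} × {62, 63, 64}, {p1, p2, p3} × {62, 63, 64}}; |τ_{X×Y}| = 70.

Enumerate products U × V with U ∈ τ_X, V ∈ τ_Y (deduplicated):
  ∅ × ∅ = {} (∅)
  {p3} × {63} = {(p3,63)}
  {p3} × {64} = {(p3,64)}
  {p1, p3} × {63} = {(p1,63), (p3,63)}
  {p1, p3} × {64} = {(p1,64), (p3,64)}
  {p2, p3} × {63} = {(p2,63), (p3,63)}
  {p2, p3} × {64} = {(p2,64), (p3,64)}
  {p3} × {62, 64} = {(p3,62), (p3,64)}
  {p3} × {63, 64} = {(p3,63), (p3,64)}
  {p1, p2, p3} × {63} = {(p1,63), (p2,63), (p3,63)}
  {p1, p2, p3} × {64} = {(p1,64), (p2,64), (p3,64)}
  {p3} × {62, 63, 64} = {(p3,62), (p3,63), (p3,64)}
  {p1, p3} × {62, 64} = {(p1,62), (p1,64), (p3,62), (p3,64)}
  {p1, p3} × {63, 64} = {(p1,63), (p1,64), (p3,63), (p3,64)}
  {p2, p3} × {62, 64} = {(p2,62), (p2,64), (p3,62), (p3,64)}
  {p2, p3} × {63, 64} = {(p2,63), (p2,64), (p3,63), (p3,64)}
  {p1, p3} × {62, 63, 64} = {(p1,62), (p1,63), (p1,64), (p3,62), (p3,63), (p3,64)}
  {p1, p2, p3} × {62, 64} = {(p1,62), (p1,64), (p2,62), (p2,64), (p3,62), (p3,64)}
  {p1, p2, p3} × {63, 64} = {(p1,63), (p1,64), (p2,63), (p2,64), (p3,63), (p3,64)}
  {p2, p3} × {62, 63, 64} = {(p2,62), (p2,63), (p2,64), (p3,62), (p3,63), (p3,64)}
  {p1, p2, p3} × {62, 63, 64} = {(p1,62), (p1,63), (p1,64), (p2,62), (p2,63), (p2,64), (p3,62), (p3,63), (p3,64)}
These 21 distinct sets form the basis B.
Close under arbitrary unions to get τ_{X×Y}; counting gives |τ_{X×Y}| = 70.


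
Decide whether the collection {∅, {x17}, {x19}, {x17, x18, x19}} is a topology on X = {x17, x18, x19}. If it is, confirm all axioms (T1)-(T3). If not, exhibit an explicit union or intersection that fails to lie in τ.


τ is NOT a topology on X.

Axiom (T1): ∅ ∈ τ? Yes; X ∈ τ? Yes.
Axiom (T2/T3): check pairwise unions and intersections of members of τ.
Counterexample for (T2): {x17} ∪ {x19} = {x17, x19} ∉ τ. Therefore τ is NOT a topology.


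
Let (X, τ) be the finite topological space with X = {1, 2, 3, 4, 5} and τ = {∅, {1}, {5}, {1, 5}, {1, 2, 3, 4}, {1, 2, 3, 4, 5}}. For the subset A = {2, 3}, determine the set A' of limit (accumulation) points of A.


A' = {2, 3, 4}

For each x ∈ X, list the open sets U ∈ τ with x ∈ U, then check whether U ∩ (A ∖ {x}) ≠ ∅ for every such U.
  x = 1: open {1} ∋ x has {1} ∩ (A ∖ {1}) = ∅, so x is NOT a limit point.
  x = 2: opens ∋ x are {1, 2, 3, 4}, {1, 2, 3, 4, 5}; each meets A ∖ {2}, so x IS a limit point.
  x = 3: opens ∋ x are {1, 2, 3, 4}, {1, 2, 3, 4, 5}; each meets A ∖ {3}, so x IS a limit point.
  x = 4: opens ∋ x are {1, 2, 3, 4}, {1, 2, 3, 4, 5}; each meets A ∖ {4}, so x IS a limit point.
  x = 5: open {5} ∋ x has {5} ∩ (A ∖ {5}) = ∅, so x is NOT a limit point.
Collecting: A' = {2, 3, 4}.


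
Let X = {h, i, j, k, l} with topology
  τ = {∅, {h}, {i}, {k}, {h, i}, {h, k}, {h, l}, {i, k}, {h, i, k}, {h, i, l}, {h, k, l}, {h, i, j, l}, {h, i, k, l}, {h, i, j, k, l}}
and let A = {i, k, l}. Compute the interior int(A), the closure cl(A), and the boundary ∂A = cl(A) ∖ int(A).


int(A) = {i, k}, cl(A) = {i, j, k, l}, ∂A = {j, l}.

Closed sets in (X, τ) are complements of opens:
  closed(X, τ) = {∅, {j}, {k}, {i, j}, {j, k}, {j, l}, {h, j, l}, {i, j, k}, {i, j, l}, {j, k, l}, {h, i, j, l}, {h, j, k, l}, {i, j, k, l}, {h, i, j, k, l}}.
int(A) = ⋃ {U ∈ τ : U ⊆ A}. Opens contained in A: ∅, {i}, {k}, {i, k}.
Taking the union of these: int(A) = {i, k}.
cl(A) = ⋂ {C closed : A ⊆ C}. Closed sets containing A: {i, j, k, l}, {h, i, j, k, l}.
Intersecting these: cl(A) = {i, j, k, l}.
∂A = cl(A) ∖ int(A) = {i, j, k, l} ∖ {i, k} = {j, l}.


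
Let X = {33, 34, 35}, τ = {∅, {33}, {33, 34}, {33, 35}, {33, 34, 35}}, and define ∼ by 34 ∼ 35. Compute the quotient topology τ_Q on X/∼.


X/∼ = {[33], [34=35]}; |τ_Q| = 3.

Equivalence classes: [33], [34=35].
Quotient map π: X → X/∼ sends 33 ↦ [33], 34 ↦ [34=35], 35 ↦ [34=35].
For each subset V ⊆ X/∼, compute π^{-1}(V) ⊆ X and check whether π^{-1}(V) ∈ τ. V is open in τ_Q iff π^{-1}(V) ∈ τ.
  V = {}: π^{-1}(V) = ∅ ∈ τ ✓.
  V = {[33]}: π^{-1}(V) = {33} ∈ τ ✓.
  V = {[34=35]}: π^{-1}(V) = {34, 35} ∉ τ ✗.
  V = {[33], [34=35]}: π^{-1}(V) = {33, 34, 35} ∈ τ ✓.
Open sets in the quotient: τ_Q = {{}, {[33]}, {[33], [34=35]}} (3 elements).


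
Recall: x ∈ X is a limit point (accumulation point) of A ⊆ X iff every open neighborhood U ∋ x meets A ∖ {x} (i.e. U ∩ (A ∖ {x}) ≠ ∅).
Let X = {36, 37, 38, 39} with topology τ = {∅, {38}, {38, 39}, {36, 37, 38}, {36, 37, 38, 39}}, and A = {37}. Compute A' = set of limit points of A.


A' = {36}

For each x ∈ X, list the open sets U ∈ τ with x ∈ U, then check whether U ∩ (A ∖ {x}) ≠ ∅ for every such U.
  x = 36: opens ∋ x are {36, 37, 38}, {36, 37, 38, 39}; each meets A ∖ {36}, so x IS a limit point.
  x = 37: open {36, 37, 38} ∋ x has {36, 37, 38} ∩ (A ∖ {37}) = ∅, so x is NOT a limit point.
  x = 38: open {38} ∋ x has {38} ∩ (A ∖ {38}) = ∅, so x is NOT a limit point.
  x = 39: open {38, 39} ∋ x has {38, 39} ∩ (A ∖ {39}) = ∅, so x is NOT a limit point.
Collecting: A' = {36}.


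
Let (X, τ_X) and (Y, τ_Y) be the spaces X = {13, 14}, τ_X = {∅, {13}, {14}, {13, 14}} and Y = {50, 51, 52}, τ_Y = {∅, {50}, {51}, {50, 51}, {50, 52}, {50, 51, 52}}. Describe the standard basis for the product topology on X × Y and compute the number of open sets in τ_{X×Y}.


Basis B = {∅ × ∅, {13} × {50}, {13} × {51}, {14} × {50}, {14} × {51}, {13} × {50, 51}, {13} × {50, 52}, {13, 14} × {50}, {13, 14} × {51}, {14} × {50, 51}, {14} × {50, 52}, {13} × {50, 51, 52}, {14} × {50, 51, 52}, {13, 14} × {50, 51}, {13, 14} × {50, 52}, {13, 14} × {50, 51, 52}}; |τ_{X×Y}| = 36.

Enumerate products U × V with U ∈ τ_X, V ∈ τ_Y (deduplicated):
  ∅ × ∅ = {} (∅)
  {13} × {50} = {(13,50)}
  {13} × {51} = {(13,51)}
  {14} × {50} = {(14,50)}
  {14} × {51} = {(14,51)}
  {13} × {50, 51} = {(13,50), (13,51)}
  {13} × {50, 52} = {(13,50), (13,52)}
  {13, 14} × {50} = {(13,50), (14,50)}
  {13, 14} × {51} = {(13,51), (14,51)}
  {14} × {50, 51} = {(14,50), (14,51)}
  {14} × {50, 52} = {(14,50), (14,52)}
  {13} × {50, 51, 52} = {(13,50), (13,51), (13,52)}
  {14} × {50, 51, 52} = {(14,50), (14,51), (14,52)}
  {13, 14} × {50, 51} = {(13,50), (13,51), (14,50), (14,51)}
  {13, 14} × {50, 52} = {(13,50), (13,52), (14,50), (14,52)}
  {13, 14} × {50, 51, 52} = {(13,50), (13,51), (13,52), (14,50), (14,51), (14,52)}
These 16 distinct sets form the basis B.
Close under arbitrary unions to get τ_{X×Y}; counting gives |τ_{X×Y}| = 36.


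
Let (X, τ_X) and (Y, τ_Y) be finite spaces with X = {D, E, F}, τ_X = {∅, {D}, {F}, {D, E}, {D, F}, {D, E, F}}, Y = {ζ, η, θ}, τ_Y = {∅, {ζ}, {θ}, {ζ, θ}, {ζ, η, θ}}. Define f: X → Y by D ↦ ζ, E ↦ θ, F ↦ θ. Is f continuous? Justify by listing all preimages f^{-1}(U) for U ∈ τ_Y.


f is NOT continuous.

Compute f^{-1}(U) for each U ∈ τ_Y:
  U = ∅: f^{-1}(U) = ∅ ∈ τ_X ✓.
  U = {ζ}: f^{-1}(U) = {D} ∈ τ_X ✓.
  U = {θ}: f^{-1}(U) = {E, F} ∉ τ_X ✗.
  U = {ζ, θ}: f^{-1}(U) = {D, E, F} ∈ τ_X ✓.
  U = {ζ, η, θ}: f^{-1}(U) = {D, E, F} ∈ τ_X ✓.
Found U = {θ} with f^{-1}(U) = {E, F} not in τ_X. Therefore f is NOT continuous.


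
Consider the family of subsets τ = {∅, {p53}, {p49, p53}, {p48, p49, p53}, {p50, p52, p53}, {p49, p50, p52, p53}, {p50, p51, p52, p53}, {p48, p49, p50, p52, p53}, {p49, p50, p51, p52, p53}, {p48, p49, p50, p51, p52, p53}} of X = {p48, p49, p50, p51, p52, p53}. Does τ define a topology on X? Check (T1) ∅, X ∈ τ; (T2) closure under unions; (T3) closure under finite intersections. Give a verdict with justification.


τ IS a topology on X.

Axiom (T1): ∅ ∈ τ? Yes; X ∈ τ? Yes.
Axiom (T2/T3): check pairwise unions and intersections of members of τ.
All pairwise intersections and unions checked — each lies in τ. Therefore τ satisfies (T1), (T2), (T3): it IS a topology on X.


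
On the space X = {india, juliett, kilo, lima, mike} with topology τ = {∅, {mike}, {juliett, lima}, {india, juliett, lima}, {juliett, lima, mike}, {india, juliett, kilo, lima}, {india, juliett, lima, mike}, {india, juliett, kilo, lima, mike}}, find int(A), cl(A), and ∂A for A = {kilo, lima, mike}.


int(A) = {mike}, cl(A) = {india, juliett, kilo, lima, mike}, ∂A = {india, juliett, kilo, lima}.

Closed sets in (X, τ) are complements of opens:
  closed(X, τ) = {∅, {kilo}, {mike}, {india, kilo}, {kilo, mike}, {india, kilo, mike}, {india, juliett, kilo, lima}, {india, juliett, kilo, lima, mike}}.
int(A) = ⋃ {U ∈ τ : U ⊆ A}. Opens contained in A: ∅, {mike}.
Taking the union of these: int(A) = {mike}.
cl(A) = ⋂ {C closed : A ⊆ C}. Closed sets containing A: {india, juliett, kilo, lima, mike}.
Intersecting these: cl(A) = {india, juliett, kilo, lima, mike}.
∂A = cl(A) ∖ int(A) = {india, juliett, kilo, lima, mike} ∖ {mike} = {india, juliett, kilo, lima}.


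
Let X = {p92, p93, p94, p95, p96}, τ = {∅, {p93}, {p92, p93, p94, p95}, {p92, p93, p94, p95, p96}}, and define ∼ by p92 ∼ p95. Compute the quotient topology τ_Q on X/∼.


X/∼ = {[p92=p95], [p93], [p94], [p96]}; |τ_Q| = 4.

Equivalence classes: [p92=p95], [p93], [p94], [p96].
Quotient map π: X → X/∼ sends p92 ↦ [p92=p95], p93 ↦ [p93], p94 ↦ [p94], p95 ↦ [p92=p95], p96 ↦ [p96].
For each subset V ⊆ X/∼, compute π^{-1}(V) ⊆ X and check whether π^{-1}(V) ∈ τ. V is open in τ_Q iff π^{-1}(V) ∈ τ.
  V = {}: π^{-1}(V) = ∅ ∈ τ ✓.
  V = {[p92=p95]}: π^{-1}(V) = {p92, p95} ∉ τ ✗.
  V = {[p93]}: π^{-1}(V) = {p93} ∈ τ ✓.
  V = {[p92=p95], [p93]}: π^{-1}(V) = {p92, p93, p95} ∉ τ ✗.
  V = {[p94]}: π^{-1}(V) = {p94} ∉ τ ✗.
  V = {[p92=p95], [p94]}: π^{-1}(V) = {p92, p94, p95} ∉ τ ✗.
  V = {[p93], [p94]}: π^{-1}(V) = {p93, p94} ∉ τ ✗.
  V = {[p92=p95], [p93], [p94]}: π^{-1}(V) = {p92, p93, p94, p95} ∈ τ ✓.
  V = {[p96]}: π^{-1}(V) = {p96} ∉ τ ✗.
  V = {[p92=p95], [p96]}: π^{-1}(V) = {p92, p95, p96} ∉ τ ✗.
  V = {[p93], [p96]}: π^{-1}(V) = {p93, p96} ∉ τ ✗.
  V = {[p92=p95], [p93], [p96]}: π^{-1}(V) = {p92, p93, p95, p96} ∉ τ ✗.
  V = {[p94], [p96]}: π^{-1}(V) = {p94, p96} ∉ τ ✗.
  V = {[p92=p95], [p94], [p96]}: π^{-1}(V) = {p92, p94, p95, p96} ∉ τ ✗.
  V = {[p93], [p94], [p96]}: π^{-1}(V) = {p93, p94, p96} ∉ τ ✗.
  V = {[p92=p95], [p93], [p94], [p96]}: π^{-1}(V) = {p92, p93, p94, p95, p96} ∈ τ ✓.
Open sets in the quotient: τ_Q = {{}, {[p93]}, {[p92=p95], [p93], [p94]}, {[p92=p95], [p93], [p94], [p96]}} (4 elements).


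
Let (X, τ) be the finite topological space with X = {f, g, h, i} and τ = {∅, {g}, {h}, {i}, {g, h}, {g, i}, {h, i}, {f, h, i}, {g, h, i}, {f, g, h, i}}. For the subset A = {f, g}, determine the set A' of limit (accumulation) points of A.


A' = ∅

For each x ∈ X, list the open sets U ∈ τ with x ∈ U, then check whether U ∩ (A ∖ {x}) ≠ ∅ for every such U.
  x = f: open {f, h, i} ∋ x has {f, h, i} ∩ (A ∖ {f}) = ∅, so x is NOT a limit point.
  x = g: open {g} ∋ x has {g} ∩ (A ∖ {g}) = ∅, so x is NOT a limit point.
  x = h: open {h} ∋ x has {h} ∩ (A ∖ {h}) = ∅, so x is NOT a limit point.
  x = i: open {i} ∋ x has {i} ∩ (A ∖ {i}) = ∅, so x is NOT a limit point.
Collecting: A' = ∅.


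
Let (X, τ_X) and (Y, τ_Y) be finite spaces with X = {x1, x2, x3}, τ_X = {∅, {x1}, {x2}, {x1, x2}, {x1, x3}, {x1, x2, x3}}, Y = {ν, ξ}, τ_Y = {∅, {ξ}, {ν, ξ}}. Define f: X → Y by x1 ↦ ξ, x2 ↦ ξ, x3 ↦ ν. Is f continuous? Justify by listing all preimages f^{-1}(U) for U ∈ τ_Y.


f IS continuous.

Compute f^{-1}(U) for each U ∈ τ_Y:
  U = ∅: f^{-1}(U) = ∅ ∈ τ_X ✓.
  U = {ξ}: f^{-1}(U) = {x1, x2} ∈ τ_X ✓.
  U = {ν, ξ}: f^{-1}(U) = {x1, x2, x3} ∈ τ_X ✓.
Every preimage lies in τ_X, so f IS continuous.


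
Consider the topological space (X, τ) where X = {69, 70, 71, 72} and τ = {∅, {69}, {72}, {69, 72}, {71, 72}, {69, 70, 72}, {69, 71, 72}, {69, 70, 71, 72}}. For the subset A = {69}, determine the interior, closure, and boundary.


int(A) = {69}, cl(A) = {69, 70}, ∂A = {70}.

Closed sets in (X, τ) are complements of opens:
  closed(X, τ) = {∅, {70}, {71}, {69, 70}, {70, 71}, {69, 70, 71}, {70, 71, 72}, {69, 70, 71, 72}}.
int(A) = ⋃ {U ∈ τ : U ⊆ A}. Opens contained in A: ∅, {69}.
Taking the union of these: int(A) = {69}.
cl(A) = ⋂ {C closed : A ⊆ C}. Closed sets containing A: {69, 70}, {69, 70, 71}, {69, 70, 71, 72}.
Intersecting these: cl(A) = {69, 70}.
∂A = cl(A) ∖ int(A) = {69, 70} ∖ {69} = {70}.


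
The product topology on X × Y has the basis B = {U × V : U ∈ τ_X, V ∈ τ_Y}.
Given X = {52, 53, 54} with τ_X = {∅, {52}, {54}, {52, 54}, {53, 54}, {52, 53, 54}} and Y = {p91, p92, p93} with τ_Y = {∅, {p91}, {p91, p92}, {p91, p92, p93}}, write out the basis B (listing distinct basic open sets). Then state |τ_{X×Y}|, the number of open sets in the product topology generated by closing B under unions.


Basis B = {∅ × ∅, {52} × {p91}, {54} × {p91}, {52} × {p91, p92}, {52, 54} × {p91}, {53, 54} × {p91}, {54} × {p91, p92}, {52} × {p91, p92, p93}, {52, 53, 54} × {p91}, {54} × {p91, p92, p93}, {52, 54} × {p91, p92}, {53, 54} × {p91, p92}, {52, 54} × {p91, p92, p93}, {52, 53, 54} × {p91, p92}, {53, 54} × {p91, p92, p93}, {52, 53, 54} × {p91, p92, p93}}; |τ_{X×Y}| = 40.

Enumerate products U × V with U ∈ τ_X, V ∈ τ_Y (deduplicated):
  ∅ × ∅ = {} (∅)
  {52} × {p91} = {(52,p91)}
  {54} × {p91} = {(54,p91)}
  {52} × {p91, p92} = {(52,p91), (52,p92)}
  {52, 54} × {p91} = {(52,p91), (54,p91)}
  {53, 54} × {p91} = {(53,p91), (54,p91)}
  {54} × {p91, p92} = {(54,p91), (54,p92)}
  {52} × {p91, p92, p93} = {(52,p91), (52,p92), (52,p93)}
  {52, 53, 54} × {p91} = {(52,p91), (53,p91), (54,p91)}
  {54} × {p91, p92, p93} = {(54,p91), (54,p92), (54,p93)}
  {52, 54} × {p91, p92} = {(52,p91), (52,p92), (54,p91), (54,p92)}
  {53, 54} × {p91, p92} = {(53,p91), (53,p92), (54,p91), (54,p92)}
  {52, 54} × {p91, p92, p93} = {(52,p91), (52,p92), (52,p93), (54,p91), (54,p92), (54,p93)}
  {52, 53, 54} × {p91, p92} = {(52,p91), (52,p92), (53,p91), (53,p92), (54,p91), (54,p92)}
  {53, 54} × {p91, p92, p93} = {(53,p91), (53,p92), (53,p93), (54,p91), (54,p92), (54,p93)}
  {52, 53, 54} × {p91, p92, p93} = {(52,p91), (52,p92), (52,p93), (53,p91), (53,p92), (53,p93), (54,p91), (54,p92), (54,p93)}
These 16 distinct sets form the basis B.
Close under arbitrary unions to get τ_{X×Y}; counting gives |τ_{X×Y}| = 40.
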